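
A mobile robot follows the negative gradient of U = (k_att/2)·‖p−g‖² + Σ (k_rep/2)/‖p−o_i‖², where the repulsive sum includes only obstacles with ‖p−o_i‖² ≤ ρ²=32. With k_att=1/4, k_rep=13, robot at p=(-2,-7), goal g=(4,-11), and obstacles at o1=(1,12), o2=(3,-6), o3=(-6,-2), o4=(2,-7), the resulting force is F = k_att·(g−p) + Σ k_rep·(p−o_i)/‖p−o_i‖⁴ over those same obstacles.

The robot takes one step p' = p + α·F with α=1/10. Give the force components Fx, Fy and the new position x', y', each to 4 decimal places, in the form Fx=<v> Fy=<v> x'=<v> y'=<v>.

F_att = 1/4·(g−p) = 1/4·(6,-4) = (1.5000,-1.0000)
o1: d²=370 > ρ²=32 → inactive
o2: d²=26 ≤ ρ²=32; F_rep = 13·(-5,-1)/26² = (-0.0962,-0.0192)
o3: d²=41 > ρ²=32 → inactive
o4: d²=16 ≤ ρ²=32; F_rep = 13·(-4,0)/16² = (-0.2031,0.0000)
F = F_att + ΣF_rep = (1.2007,-1.0192)
p' = p + 1/10·F = (-1.8799,-7.1019)

Fx=1.2007 Fy=-1.0192 x'=-1.8799 y'=-7.1019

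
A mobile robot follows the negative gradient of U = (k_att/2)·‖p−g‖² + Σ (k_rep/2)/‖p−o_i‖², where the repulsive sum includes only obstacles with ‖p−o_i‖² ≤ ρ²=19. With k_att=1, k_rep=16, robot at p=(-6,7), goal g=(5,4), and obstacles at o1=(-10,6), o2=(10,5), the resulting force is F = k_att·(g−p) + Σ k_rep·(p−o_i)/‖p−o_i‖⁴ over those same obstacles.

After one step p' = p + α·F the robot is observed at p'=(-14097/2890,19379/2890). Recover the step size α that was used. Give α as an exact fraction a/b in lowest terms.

α = 1/10

F_att = 1·(g−p) = 1·(11,-3) = (11.0000,-3.0000)
o1: d²=17 ≤ ρ²=19; F_rep = 16·(4,1)/17² = (0.2215,0.0554)
o2: d²=260 > ρ²=19 → inactive
F = F_att + ΣF_rep = (11.2215,-2.9446)
Δp = p'−p = (1.1221,-0.2945); α = Δx/Fx = (3243/2890) / (3243/289) = 1/10
check: Δy/Fy = (-851/2890) / (-851/289) = 1/10 ✓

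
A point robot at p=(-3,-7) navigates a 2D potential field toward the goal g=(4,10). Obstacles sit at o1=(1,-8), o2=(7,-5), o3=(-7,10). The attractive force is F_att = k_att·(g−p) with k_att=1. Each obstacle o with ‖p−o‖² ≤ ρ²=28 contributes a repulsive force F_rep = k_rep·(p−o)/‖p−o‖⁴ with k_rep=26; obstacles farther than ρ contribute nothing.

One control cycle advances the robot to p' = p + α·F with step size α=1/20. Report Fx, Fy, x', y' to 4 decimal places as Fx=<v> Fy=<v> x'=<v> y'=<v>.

F_att = 1·(g−p) = 1·(7,17) = (7.0000,17.0000)
o1: d²=17 ≤ ρ²=28; F_rep = 26·(-4,1)/17² = (-0.3599,0.0900)
o2: d²=104 > ρ²=28 → inactive
o3: d²=305 > ρ²=28 → inactive
F = F_att + ΣF_rep = (6.6401,17.0900)
p' = p + 1/20·F = (-2.6680,-6.1455)

Fx=6.6401 Fy=17.0900 x'=-2.6680 y'=-6.1455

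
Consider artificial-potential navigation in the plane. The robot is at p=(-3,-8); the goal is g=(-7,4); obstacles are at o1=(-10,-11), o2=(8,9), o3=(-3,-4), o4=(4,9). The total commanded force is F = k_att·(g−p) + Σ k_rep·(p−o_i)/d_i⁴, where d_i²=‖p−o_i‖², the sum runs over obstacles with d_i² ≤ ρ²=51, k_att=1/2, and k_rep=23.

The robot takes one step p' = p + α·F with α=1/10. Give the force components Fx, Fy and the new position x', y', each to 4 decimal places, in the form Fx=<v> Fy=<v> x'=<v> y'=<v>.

Fx=-2.0000 Fy=5.6406 x'=-3.2000 y'=-7.4359

F_att = 1/2·(g−p) = 1/2·(-4,12) = (-2.0000,6.0000)
o1: d²=58 > ρ²=51 → inactive
o2: d²=410 > ρ²=51 → inactive
o3: d²=16 ≤ ρ²=51; F_rep = 23·(0,-4)/16² = (0.0000,-0.3594)
o4: d²=338 > ρ²=51 → inactive
F = F_att + ΣF_rep = (-2.0000,5.6406)
p' = p + 1/10·F = (-3.2000,-7.4359)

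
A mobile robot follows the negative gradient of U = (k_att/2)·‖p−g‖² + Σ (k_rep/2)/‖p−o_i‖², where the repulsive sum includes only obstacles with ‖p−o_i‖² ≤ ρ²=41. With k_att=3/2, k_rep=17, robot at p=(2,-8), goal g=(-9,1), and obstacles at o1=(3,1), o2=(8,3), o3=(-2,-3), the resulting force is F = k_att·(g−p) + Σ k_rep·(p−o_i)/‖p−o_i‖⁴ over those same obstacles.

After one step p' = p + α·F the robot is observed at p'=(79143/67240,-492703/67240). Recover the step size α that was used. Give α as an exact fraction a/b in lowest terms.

α = 1/20

F_att = 3/2·(g−p) = 3/2·(-11,9) = (-16.5000,13.5000)
o1: d²=82 > ρ²=41 → inactive
o2: d²=157 > ρ²=41 → inactive
o3: d²=41 ≤ ρ²=41; F_rep = 17·(4,-5)/41² = (0.0405,-0.0506)
F = F_att + ΣF_rep = (-16.4595,13.4494)
Δp = p'−p = (-0.8230,0.6725); α = Δx/Fx = (-55337/67240) / (-55337/3362) = 1/20
check: Δy/Fy = (45217/67240) / (45217/3362) = 1/20 ✓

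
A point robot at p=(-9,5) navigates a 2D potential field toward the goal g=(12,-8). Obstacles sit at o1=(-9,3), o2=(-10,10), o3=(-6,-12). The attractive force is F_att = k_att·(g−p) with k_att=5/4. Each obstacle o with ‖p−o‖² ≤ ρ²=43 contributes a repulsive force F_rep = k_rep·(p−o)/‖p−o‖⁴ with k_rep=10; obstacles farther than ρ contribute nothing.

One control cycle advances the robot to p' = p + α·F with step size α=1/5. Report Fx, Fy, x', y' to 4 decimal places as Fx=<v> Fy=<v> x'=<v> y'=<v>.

Fx=26.2648 Fy=-15.0740 x'=-3.7470 y'=1.9852

F_att = 5/4·(g−p) = 5/4·(21,-13) = (26.2500,-16.2500)
o1: d²=4 ≤ ρ²=43; F_rep = 10·(0,2)/4² = (0.0000,1.2500)
o2: d²=26 ≤ ρ²=43; F_rep = 10·(1,-5)/26² = (0.0148,-0.0740)
o3: d²=298 > ρ²=43 → inactive
F = F_att + ΣF_rep = (26.2648,-15.0740)
p' = p + 1/5·F = (-3.7470,1.9852)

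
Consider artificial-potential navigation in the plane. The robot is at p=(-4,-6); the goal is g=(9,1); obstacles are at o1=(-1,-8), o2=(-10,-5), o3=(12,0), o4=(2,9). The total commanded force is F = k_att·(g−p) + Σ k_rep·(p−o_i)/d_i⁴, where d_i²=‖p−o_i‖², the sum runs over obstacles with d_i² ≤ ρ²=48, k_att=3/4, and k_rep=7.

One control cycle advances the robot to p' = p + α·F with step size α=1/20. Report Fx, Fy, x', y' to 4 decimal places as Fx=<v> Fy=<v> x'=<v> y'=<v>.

Fx=9.6564 Fy=5.3277 x'=-3.5172 y'=-5.7336

F_att = 3/4·(g−p) = 3/4·(13,7) = (9.7500,5.2500)
o1: d²=13 ≤ ρ²=48; F_rep = 7·(-3,2)/13² = (-0.1243,0.0828)
o2: d²=37 ≤ ρ²=48; F_rep = 7·(6,-1)/37² = (0.0307,-0.0051)
o3: d²=292 > ρ²=48 → inactive
o4: d²=261 > ρ²=48 → inactive
F = F_att + ΣF_rep = (9.6564,5.3277)
p' = p + 1/20·F = (-3.5172,-5.7336)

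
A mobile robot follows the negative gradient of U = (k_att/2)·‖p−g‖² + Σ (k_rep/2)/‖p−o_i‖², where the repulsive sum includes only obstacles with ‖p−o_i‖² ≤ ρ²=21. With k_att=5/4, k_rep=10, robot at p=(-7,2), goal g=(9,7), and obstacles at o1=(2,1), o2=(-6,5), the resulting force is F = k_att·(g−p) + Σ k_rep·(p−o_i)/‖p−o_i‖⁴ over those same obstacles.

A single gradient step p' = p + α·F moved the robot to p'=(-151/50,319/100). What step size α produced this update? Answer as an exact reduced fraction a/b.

F_att = 5/4·(g−p) = 5/4·(16,5) = (20.0000,6.2500)
o1: d²=82 > ρ²=21 → inactive
o2: d²=10 ≤ ρ²=21; F_rep = 10·(-1,-3)/10² = (-0.1000,-0.3000)
F = F_att + ΣF_rep = (19.9000,5.9500)
Δp = p'−p = (3.9800,1.1900); α = Δx/Fx = (199/50) / (199/10) = 1/5
check: Δy/Fy = (119/100) / (119/20) = 1/5 ✓

α = 1/5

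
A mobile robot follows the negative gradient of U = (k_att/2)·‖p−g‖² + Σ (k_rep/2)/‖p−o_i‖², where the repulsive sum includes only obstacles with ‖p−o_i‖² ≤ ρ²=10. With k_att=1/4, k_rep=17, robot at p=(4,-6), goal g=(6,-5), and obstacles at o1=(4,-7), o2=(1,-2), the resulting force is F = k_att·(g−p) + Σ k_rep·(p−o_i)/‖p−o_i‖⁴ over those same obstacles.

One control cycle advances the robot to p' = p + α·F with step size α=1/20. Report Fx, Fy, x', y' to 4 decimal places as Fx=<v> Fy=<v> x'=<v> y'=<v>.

Fx=0.5000 Fy=17.2500 x'=4.0250 y'=-5.1375

F_att = 1/4·(g−p) = 1/4·(2,1) = (0.5000,0.2500)
o1: d²=1 ≤ ρ²=10; F_rep = 17·(0,1)/1² = (0.0000,17.0000)
o2: d²=25 > ρ²=10 → inactive
F = F_att + ΣF_rep = (0.5000,17.2500)
p' = p + 1/20·F = (4.0250,-5.1375)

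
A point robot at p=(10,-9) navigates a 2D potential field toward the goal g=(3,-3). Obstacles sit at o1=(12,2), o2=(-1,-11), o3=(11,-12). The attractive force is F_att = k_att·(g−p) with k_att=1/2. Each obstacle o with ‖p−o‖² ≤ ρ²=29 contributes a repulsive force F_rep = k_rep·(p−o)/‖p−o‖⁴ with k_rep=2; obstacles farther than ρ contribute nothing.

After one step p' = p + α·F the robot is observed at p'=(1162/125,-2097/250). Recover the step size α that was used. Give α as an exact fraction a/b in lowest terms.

F_att = 1/2·(g−p) = 1/2·(-7,6) = (-3.5000,3.0000)
o1: d²=125 > ρ²=29 → inactive
o2: d²=125 > ρ²=29 → inactive
o3: d²=10 ≤ ρ²=29; F_rep = 2·(-1,3)/10² = (-0.0200,0.0600)
F = F_att + ΣF_rep = (-3.5200,3.0600)
Δp = p'−p = (-0.7040,0.6120); α = Δx/Fx = (-88/125) / (-88/25) = 1/5
check: Δy/Fy = (153/250) / (153/50) = 1/5 ✓

α = 1/5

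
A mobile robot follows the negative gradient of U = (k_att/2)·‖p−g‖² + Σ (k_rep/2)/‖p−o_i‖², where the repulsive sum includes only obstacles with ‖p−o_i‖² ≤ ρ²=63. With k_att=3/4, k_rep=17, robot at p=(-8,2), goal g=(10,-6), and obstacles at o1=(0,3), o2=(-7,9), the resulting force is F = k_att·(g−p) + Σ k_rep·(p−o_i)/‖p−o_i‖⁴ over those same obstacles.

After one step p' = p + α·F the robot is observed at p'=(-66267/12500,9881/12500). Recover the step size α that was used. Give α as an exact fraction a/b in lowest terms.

F_att = 3/4·(g−p) = 3/4·(18,-8) = (13.5000,-6.0000)
o1: d²=65 > ρ²=63 → inactive
o2: d²=50 ≤ ρ²=63; F_rep = 17·(-1,-7)/50² = (-0.0068,-0.0476)
F = F_att + ΣF_rep = (13.4932,-6.0476)
Δp = p'−p = (2.6986,-1.2095); α = Δx/Fx = (33733/12500) / (33733/2500) = 1/5
check: Δy/Fy = (-15119/12500) / (-15119/2500) = 1/5 ✓

α = 1/5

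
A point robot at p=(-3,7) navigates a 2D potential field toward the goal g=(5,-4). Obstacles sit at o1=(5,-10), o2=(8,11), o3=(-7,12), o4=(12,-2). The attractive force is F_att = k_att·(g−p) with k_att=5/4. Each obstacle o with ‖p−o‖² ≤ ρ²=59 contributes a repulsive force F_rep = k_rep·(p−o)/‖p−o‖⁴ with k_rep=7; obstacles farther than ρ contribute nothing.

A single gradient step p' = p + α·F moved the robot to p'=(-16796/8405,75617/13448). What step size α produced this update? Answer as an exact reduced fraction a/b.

α = 1/10

F_att = 5/4·(g−p) = 5/4·(8,-11) = (10.0000,-13.7500)
o1: d²=353 > ρ²=59 → inactive
o2: d²=137 > ρ²=59 → inactive
o3: d²=41 ≤ ρ²=59; F_rep = 7·(4,-5)/41² = (0.0167,-0.0208)
o4: d²=306 > ρ²=59 → inactive
F = F_att + ΣF_rep = (10.0167,-13.7708)
Δp = p'−p = (1.0017,-1.3771); α = Δx/Fx = (8419/8405) / (16838/1681) = 1/10
check: Δy/Fy = (-18519/13448) / (-92595/6724) = 1/10 ✓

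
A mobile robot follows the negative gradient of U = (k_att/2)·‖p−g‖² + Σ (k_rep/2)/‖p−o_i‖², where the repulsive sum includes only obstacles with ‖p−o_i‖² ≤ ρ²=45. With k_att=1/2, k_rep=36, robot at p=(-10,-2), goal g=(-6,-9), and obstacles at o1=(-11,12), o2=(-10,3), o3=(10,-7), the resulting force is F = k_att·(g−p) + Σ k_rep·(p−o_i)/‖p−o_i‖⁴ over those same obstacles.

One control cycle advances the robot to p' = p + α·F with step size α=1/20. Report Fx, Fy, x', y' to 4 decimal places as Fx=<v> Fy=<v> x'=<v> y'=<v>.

F_att = 1/2·(g−p) = 1/2·(4,-7) = (2.0000,-3.5000)
o1: d²=197 > ρ²=45 → inactive
o2: d²=25 ≤ ρ²=45; F_rep = 36·(0,-5)/25² = (0.0000,-0.2880)
o3: d²=425 > ρ²=45 → inactive
F = F_att + ΣF_rep = (2.0000,-3.7880)
p' = p + 1/20·F = (-9.9000,-2.1894)

Fx=2.0000 Fy=-3.7880 x'=-9.9000 y'=-2.1894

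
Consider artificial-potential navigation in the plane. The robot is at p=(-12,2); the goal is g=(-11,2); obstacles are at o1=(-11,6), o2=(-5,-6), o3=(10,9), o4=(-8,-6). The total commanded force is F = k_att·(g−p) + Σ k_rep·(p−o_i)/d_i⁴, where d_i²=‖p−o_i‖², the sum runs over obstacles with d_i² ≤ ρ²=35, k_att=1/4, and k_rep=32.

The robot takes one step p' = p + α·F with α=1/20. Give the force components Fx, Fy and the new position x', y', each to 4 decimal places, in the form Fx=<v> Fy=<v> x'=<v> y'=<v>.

F_att = 1/4·(g−p) = 1/4·(1,0) = (0.2500,0.0000)
o1: d²=17 ≤ ρ²=35; F_rep = 32·(-1,-4)/17² = (-0.1107,-0.4429)
o2: d²=113 > ρ²=35 → inactive
o3: d²=533 > ρ²=35 → inactive
o4: d²=80 > ρ²=35 → inactive
F = F_att + ΣF_rep = (0.1393,-0.4429)
p' = p + 1/20·F = (-11.9930,1.9779)

Fx=0.1393 Fy=-0.4429 x'=-11.9930 y'=1.9779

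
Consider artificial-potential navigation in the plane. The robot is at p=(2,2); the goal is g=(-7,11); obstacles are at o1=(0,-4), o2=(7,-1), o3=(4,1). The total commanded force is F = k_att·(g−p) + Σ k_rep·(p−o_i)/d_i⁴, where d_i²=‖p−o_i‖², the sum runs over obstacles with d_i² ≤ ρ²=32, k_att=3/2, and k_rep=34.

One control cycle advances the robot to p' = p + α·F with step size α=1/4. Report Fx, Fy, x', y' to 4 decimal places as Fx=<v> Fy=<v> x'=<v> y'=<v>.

F_att = 3/2·(g−p) = 3/2·(-9,9) = (-13.5000,13.5000)
o1: d²=40 > ρ²=32 → inactive
o2: d²=34 > ρ²=32 → inactive
o3: d²=5 ≤ ρ²=32; F_rep = 34·(-2,1)/5² = (-2.7200,1.3600)
F = F_att + ΣF_rep = (-16.2200,14.8600)
p' = p + 1/4·F = (-2.0550,5.7150)

Fx=-16.2200 Fy=14.8600 x'=-2.0550 y'=5.7150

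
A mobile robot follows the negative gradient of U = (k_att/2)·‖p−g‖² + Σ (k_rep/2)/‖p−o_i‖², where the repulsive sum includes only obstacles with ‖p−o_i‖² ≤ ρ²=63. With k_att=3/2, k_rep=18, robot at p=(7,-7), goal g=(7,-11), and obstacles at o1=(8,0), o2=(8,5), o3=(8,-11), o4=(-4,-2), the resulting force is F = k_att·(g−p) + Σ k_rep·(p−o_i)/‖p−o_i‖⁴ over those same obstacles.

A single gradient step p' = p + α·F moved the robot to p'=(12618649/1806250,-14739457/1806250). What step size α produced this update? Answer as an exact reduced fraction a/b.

F_att = 3/2·(g−p) = 3/2·(0,-4) = (0.0000,-6.0000)
o1: d²=50 ≤ ρ²=63; F_rep = 18·(-1,-7)/50² = (-0.0072,-0.0504)
o2: d²=145 > ρ²=63 → inactive
o3: d²=17 ≤ ρ²=63; F_rep = 18·(-1,4)/17² = (-0.0623,0.2491)
o4: d²=146 > ρ²=63 → inactive
F = F_att + ΣF_rep = (-0.0695,-5.8013)
Δp = p'−p = (-0.0139,-1.1603); α = Δx/Fx = (-25101/1806250) / (-25101/361250) = 1/5
check: Δy/Fy = (-2095707/1806250) / (-2095707/361250) = 1/5 ✓

α = 1/5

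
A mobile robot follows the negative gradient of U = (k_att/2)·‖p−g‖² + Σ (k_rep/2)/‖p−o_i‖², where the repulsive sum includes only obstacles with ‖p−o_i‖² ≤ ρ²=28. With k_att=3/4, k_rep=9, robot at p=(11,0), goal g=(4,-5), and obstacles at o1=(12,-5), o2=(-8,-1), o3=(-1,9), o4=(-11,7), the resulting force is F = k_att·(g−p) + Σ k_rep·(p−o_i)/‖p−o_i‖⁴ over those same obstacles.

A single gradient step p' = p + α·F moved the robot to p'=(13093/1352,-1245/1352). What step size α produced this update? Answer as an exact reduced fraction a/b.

α = 1/4

F_att = 3/4·(g−p) = 3/4·(-7,-5) = (-5.2500,-3.7500)
o1: d²=26 ≤ ρ²=28; F_rep = 9·(-1,5)/26² = (-0.0133,0.0666)
o2: d²=362 > ρ²=28 → inactive
o3: d²=225 > ρ²=28 → inactive
o4: d²=533 > ρ²=28 → inactive
F = F_att + ΣF_rep = (-5.2633,-3.6834)
Δp = p'−p = (-1.3158,-0.9209); α = Δx/Fx = (-1779/1352) / (-1779/338) = 1/4
check: Δy/Fy = (-1245/1352) / (-1245/338) = 1/4 ✓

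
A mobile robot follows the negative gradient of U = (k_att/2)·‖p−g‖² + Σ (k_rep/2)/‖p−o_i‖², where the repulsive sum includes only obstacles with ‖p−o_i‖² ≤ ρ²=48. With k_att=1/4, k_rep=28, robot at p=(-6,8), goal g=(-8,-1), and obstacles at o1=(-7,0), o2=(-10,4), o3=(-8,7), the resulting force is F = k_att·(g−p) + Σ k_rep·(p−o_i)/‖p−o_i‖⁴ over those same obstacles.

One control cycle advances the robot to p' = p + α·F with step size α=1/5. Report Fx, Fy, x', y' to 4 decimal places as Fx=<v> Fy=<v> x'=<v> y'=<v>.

Fx=1.8494 Fy=-1.0206 x'=-5.6301 y'=7.7959

F_att = 1/4·(g−p) = 1/4·(-2,-9) = (-0.5000,-2.2500)
o1: d²=65 > ρ²=48 → inactive
o2: d²=32 ≤ ρ²=48; F_rep = 28·(4,4)/32² = (0.1094,0.1094)
o3: d²=5 ≤ ρ²=48; F_rep = 28·(2,1)/5² = (2.2400,1.1200)
F = F_att + ΣF_rep = (1.8494,-1.0206)
p' = p + 1/5·F = (-5.6301,7.7959)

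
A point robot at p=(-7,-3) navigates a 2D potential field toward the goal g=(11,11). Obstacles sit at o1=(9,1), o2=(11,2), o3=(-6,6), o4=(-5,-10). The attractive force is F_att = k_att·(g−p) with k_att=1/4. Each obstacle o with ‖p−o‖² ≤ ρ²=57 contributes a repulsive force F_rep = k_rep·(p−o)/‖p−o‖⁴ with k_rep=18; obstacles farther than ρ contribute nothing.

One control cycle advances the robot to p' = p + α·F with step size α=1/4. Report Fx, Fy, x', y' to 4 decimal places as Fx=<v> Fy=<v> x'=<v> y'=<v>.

Fx=4.4872 Fy=3.5449 x'=-5.8782 y'=-2.1138

F_att = 1/4·(g−p) = 1/4·(18,14) = (4.5000,3.5000)
o1: d²=272 > ρ²=57 → inactive
o2: d²=349 > ρ²=57 → inactive
o3: d²=82 > ρ²=57 → inactive
o4: d²=53 ≤ ρ²=57; F_rep = 18·(-2,7)/53² = (-0.0128,0.0449)
F = F_att + ΣF_rep = (4.4872,3.5449)
p' = p + 1/4·F = (-5.8782,-2.1138)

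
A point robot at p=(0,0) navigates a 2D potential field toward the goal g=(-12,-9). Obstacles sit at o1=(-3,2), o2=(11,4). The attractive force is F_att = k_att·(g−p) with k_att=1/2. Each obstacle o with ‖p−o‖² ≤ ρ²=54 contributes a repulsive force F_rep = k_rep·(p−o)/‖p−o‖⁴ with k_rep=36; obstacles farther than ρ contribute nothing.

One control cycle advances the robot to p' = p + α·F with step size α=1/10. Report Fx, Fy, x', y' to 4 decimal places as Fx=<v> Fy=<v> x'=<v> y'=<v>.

Fx=-5.3609 Fy=-4.9260 x'=-0.5361 y'=-0.4926

F_att = 1/2·(g−p) = 1/2·(-12,-9) = (-6.0000,-4.5000)
o1: d²=13 ≤ ρ²=54; F_rep = 36·(3,-2)/13² = (0.6391,-0.4260)
o2: d²=137 > ρ²=54 → inactive
F = F_att + ΣF_rep = (-5.3609,-4.9260)
p' = p + 1/10·F = (-0.5361,-0.4926)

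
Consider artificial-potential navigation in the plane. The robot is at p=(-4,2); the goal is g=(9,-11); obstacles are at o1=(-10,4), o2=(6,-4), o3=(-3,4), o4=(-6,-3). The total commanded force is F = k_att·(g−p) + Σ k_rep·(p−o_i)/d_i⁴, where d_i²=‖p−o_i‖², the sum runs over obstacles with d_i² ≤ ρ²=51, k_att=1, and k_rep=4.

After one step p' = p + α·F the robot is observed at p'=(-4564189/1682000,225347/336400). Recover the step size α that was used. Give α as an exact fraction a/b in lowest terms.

F_att = 1·(g−p) = 1·(13,-13) = (13.0000,-13.0000)
o1: d²=40 ≤ ρ²=51; F_rep = 4·(6,-2)/40² = (0.0150,-0.0050)
o2: d²=136 > ρ²=51 → inactive
o3: d²=5 ≤ ρ²=51; F_rep = 4·(-1,-2)/5² = (-0.1600,-0.3200)
o4: d²=29 ≤ ρ²=51; F_rep = 4·(2,5)/29² = (0.0095,0.0238)
F = F_att + ΣF_rep = (12.8645,-13.3012)
Δp = p'−p = (1.2865,-1.3301); α = Δx/Fx = (2163811/1682000) / (2163811/168200) = 1/10
check: Δy/Fy = (-447453/336400) / (-447453/33640) = 1/10 ✓

α = 1/10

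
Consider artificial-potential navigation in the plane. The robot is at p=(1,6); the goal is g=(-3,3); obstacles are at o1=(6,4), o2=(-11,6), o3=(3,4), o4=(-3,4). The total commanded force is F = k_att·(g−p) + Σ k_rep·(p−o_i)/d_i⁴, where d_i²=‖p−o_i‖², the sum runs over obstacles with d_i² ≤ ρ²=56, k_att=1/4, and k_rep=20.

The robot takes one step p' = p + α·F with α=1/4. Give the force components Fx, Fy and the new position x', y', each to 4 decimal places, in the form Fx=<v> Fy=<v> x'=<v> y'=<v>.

Fx=-1.5439 Fy=0.0226 x'=0.6140 y'=6.0056

F_att = 1/4·(g−p) = 1/4·(-4,-3) = (-1.0000,-0.7500)
o1: d²=29 ≤ ρ²=56; F_rep = 20·(-5,2)/29² = (-0.1189,0.0476)
o2: d²=144 > ρ²=56 → inactive
o3: d²=8 ≤ ρ²=56; F_rep = 20·(-2,2)/8² = (-0.6250,0.6250)
o4: d²=20 ≤ ρ²=56; F_rep = 20·(4,2)/20² = (0.2000,0.1000)
F = F_att + ΣF_rep = (-1.5439,0.0226)
p' = p + 1/4·F = (0.6140,6.0056)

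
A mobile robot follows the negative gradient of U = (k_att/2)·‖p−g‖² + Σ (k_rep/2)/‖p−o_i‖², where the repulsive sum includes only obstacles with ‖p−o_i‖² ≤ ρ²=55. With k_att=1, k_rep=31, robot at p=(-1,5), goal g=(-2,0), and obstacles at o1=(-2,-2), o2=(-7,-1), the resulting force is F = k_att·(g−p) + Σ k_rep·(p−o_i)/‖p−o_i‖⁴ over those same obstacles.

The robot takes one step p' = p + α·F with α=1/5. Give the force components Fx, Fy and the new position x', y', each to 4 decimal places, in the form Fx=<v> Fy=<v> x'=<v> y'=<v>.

Fx=-0.9876 Fy=-4.9132 x'=-1.1975 y'=4.0174

F_att = 1·(g−p) = 1·(-1,-5) = (-1.0000,-5.0000)
o1: d²=50 ≤ ρ²=55; F_rep = 31·(1,7)/50² = (0.0124,0.0868)
o2: d²=72 > ρ²=55 → inactive
F = F_att + ΣF_rep = (-0.9876,-4.9132)
p' = p + 1/5·F = (-1.1975,4.0174)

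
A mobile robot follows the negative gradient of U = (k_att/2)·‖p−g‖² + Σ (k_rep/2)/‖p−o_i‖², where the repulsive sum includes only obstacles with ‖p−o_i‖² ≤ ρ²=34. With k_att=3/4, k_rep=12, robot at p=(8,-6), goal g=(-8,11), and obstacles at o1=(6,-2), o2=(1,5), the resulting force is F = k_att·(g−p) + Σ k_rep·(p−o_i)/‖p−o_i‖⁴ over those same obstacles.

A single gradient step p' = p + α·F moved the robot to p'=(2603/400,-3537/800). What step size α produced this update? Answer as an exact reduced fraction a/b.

F_att = 3/4·(g−p) = 3/4·(-16,17) = (-12.0000,12.7500)
o1: d²=20 ≤ ρ²=34; F_rep = 12·(2,-4)/20² = (0.0600,-0.1200)
o2: d²=170 > ρ²=34 → inactive
F = F_att + ΣF_rep = (-11.9400,12.6300)
Δp = p'−p = (-1.4925,1.5788); α = Δx/Fx = (-597/400) / (-597/50) = 1/8
check: Δy/Fy = (1263/800) / (1263/100) = 1/8 ✓

α = 1/8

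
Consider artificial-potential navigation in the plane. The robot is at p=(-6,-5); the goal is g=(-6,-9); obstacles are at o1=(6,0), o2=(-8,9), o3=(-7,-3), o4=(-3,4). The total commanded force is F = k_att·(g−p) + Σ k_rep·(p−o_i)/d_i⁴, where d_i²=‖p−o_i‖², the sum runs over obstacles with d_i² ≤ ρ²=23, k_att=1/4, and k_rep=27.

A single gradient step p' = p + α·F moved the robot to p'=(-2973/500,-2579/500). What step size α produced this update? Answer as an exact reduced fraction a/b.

F_att = 1/4·(g−p) = 1/4·(0,-4) = (0.0000,-1.0000)
o1: d²=169 > ρ²=23 → inactive
o2: d²=200 > ρ²=23 → inactive
o3: d²=5 ≤ ρ²=23; F_rep = 27·(1,-2)/5² = (1.0800,-2.1600)
o4: d²=90 > ρ²=23 → inactive
F = F_att + ΣF_rep = (1.0800,-3.1600)
Δp = p'−p = (0.0540,-0.1580); α = Δx/Fx = (27/500) / (27/25) = 1/20
check: Δy/Fy = (-79/500) / (-79/25) = 1/20 ✓

α = 1/20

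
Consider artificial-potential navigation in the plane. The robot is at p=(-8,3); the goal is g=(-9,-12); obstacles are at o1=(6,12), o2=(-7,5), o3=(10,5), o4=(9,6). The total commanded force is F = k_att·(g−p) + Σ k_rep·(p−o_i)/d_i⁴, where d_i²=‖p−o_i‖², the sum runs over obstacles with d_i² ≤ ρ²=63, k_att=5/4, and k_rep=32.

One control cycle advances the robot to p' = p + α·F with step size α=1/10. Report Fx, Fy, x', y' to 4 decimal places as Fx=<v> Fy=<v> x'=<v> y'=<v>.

F_att = 5/4·(g−p) = 5/4·(-1,-15) = (-1.2500,-18.7500)
o1: d²=277 > ρ²=63 → inactive
o2: d²=5 ≤ ρ²=63; F_rep = 32·(-1,-2)/5² = (-1.2800,-2.5600)
o3: d²=328 > ρ²=63 → inactive
o4: d²=298 > ρ²=63 → inactive
F = F_att + ΣF_rep = (-2.5300,-21.3100)
p' = p + 1/10·F = (-8.2530,0.8690)

Fx=-2.5300 Fy=-21.3100 x'=-8.2530 y'=0.8690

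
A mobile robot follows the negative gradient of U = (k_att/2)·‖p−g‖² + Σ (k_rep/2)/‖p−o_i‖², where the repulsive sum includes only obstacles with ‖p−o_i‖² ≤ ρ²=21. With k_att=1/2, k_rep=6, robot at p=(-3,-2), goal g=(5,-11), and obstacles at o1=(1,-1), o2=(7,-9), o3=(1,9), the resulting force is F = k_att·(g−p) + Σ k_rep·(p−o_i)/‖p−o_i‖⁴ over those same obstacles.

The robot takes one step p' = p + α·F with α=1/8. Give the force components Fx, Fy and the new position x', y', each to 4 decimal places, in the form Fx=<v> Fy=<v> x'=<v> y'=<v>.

Fx=3.9170 Fy=-4.5208 x'=-2.5104 y'=-2.5651

F_att = 1/2·(g−p) = 1/2·(8,-9) = (4.0000,-4.5000)
o1: d²=17 ≤ ρ²=21; F_rep = 6·(-4,-1)/17² = (-0.0830,-0.0208)
o2: d²=149 > ρ²=21 → inactive
o3: d²=137 > ρ²=21 → inactive
F = F_att + ΣF_rep = (3.9170,-4.5208)
p' = p + 1/8·F = (-2.5104,-2.5651)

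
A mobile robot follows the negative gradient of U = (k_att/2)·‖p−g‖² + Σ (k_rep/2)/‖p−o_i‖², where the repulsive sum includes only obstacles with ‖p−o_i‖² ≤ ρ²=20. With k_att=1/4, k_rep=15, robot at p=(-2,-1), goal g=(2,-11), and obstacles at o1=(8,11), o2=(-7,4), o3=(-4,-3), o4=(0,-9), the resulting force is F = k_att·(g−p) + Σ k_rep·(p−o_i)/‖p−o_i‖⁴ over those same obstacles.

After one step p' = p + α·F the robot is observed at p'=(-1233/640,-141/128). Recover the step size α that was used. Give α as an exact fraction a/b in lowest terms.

F_att = 1/4·(g−p) = 1/4·(4,-10) = (1.0000,-2.5000)
o1: d²=244 > ρ²=20 → inactive
o2: d²=50 > ρ²=20 → inactive
o3: d²=8 ≤ ρ²=20; F_rep = 15·(2,2)/8² = (0.4688,0.4688)
o4: d²=68 > ρ²=20 → inactive
F = F_att + ΣF_rep = (1.4688,-2.0312)
Δp = p'−p = (0.0734,-0.1016); α = Δx/Fx = (47/640) / (47/32) = 1/20
check: Δy/Fy = (-13/128) / (-65/32) = 1/20 ✓

α = 1/20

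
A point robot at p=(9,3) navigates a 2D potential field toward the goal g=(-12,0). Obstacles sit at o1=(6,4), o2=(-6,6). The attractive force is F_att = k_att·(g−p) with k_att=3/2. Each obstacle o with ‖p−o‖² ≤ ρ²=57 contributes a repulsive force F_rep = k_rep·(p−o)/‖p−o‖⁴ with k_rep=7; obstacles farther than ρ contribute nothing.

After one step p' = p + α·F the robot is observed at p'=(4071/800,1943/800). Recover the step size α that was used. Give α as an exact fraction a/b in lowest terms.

F_att = 3/2·(g−p) = 3/2·(-21,-3) = (-31.5000,-4.5000)
o1: d²=10 ≤ ρ²=57; F_rep = 7·(3,-1)/10² = (0.2100,-0.0700)
o2: d²=234 > ρ²=57 → inactive
F = F_att + ΣF_rep = (-31.2900,-4.5700)
Δp = p'−p = (-3.9112,-0.5713); α = Δx/Fx = (-3129/800) / (-3129/100) = 1/8
check: Δy/Fy = (-457/800) / (-457/100) = 1/8 ✓

α = 1/8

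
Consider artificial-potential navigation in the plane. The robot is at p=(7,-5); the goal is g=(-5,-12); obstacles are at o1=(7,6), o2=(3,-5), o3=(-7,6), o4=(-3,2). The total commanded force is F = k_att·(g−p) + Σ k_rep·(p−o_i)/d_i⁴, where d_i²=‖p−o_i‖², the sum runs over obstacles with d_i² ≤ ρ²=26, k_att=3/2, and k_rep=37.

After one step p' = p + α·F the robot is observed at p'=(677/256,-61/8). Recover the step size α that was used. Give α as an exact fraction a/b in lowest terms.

F_att = 3/2·(g−p) = 3/2·(-12,-7) = (-18.0000,-10.5000)
o1: d²=121 > ρ²=26 → inactive
o2: d²=16 ≤ ρ²=26; F_rep = 37·(4,0)/16² = (0.5781,0.0000)
o3: d²=317 > ρ²=26 → inactive
o4: d²=149 > ρ²=26 → inactive
F = F_att + ΣF_rep = (-17.4219,-10.5000)
Δp = p'−p = (-4.3555,-2.6250); α = Δx/Fx = (-1115/256) / (-1115/64) = 1/4
check: Δy/Fy = (-21/8) / (-21/2) = 1/4 ✓

α = 1/4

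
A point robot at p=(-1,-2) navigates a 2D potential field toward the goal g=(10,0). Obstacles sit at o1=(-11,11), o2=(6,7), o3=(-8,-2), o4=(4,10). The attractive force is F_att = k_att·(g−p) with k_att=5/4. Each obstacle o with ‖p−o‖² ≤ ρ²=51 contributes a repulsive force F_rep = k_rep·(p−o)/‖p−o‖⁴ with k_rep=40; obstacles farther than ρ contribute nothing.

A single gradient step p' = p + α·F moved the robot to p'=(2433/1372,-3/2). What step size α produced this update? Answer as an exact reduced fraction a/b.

α = 1/5

F_att = 5/4·(g−p) = 5/4·(11,2) = (13.7500,2.5000)
o1: d²=269 > ρ²=51 → inactive
o2: d²=130 > ρ²=51 → inactive
o3: d²=49 ≤ ρ²=51; F_rep = 40·(7,0)/49² = (0.1166,0.0000)
o4: d²=169 > ρ²=51 → inactive
F = F_att + ΣF_rep = (13.8666,2.5000)
Δp = p'−p = (2.7733,0.5000); α = Δx/Fx = (3805/1372) / (19025/1372) = 1/5
check: Δy/Fy = (1/2) / (5/2) = 1/5 ✓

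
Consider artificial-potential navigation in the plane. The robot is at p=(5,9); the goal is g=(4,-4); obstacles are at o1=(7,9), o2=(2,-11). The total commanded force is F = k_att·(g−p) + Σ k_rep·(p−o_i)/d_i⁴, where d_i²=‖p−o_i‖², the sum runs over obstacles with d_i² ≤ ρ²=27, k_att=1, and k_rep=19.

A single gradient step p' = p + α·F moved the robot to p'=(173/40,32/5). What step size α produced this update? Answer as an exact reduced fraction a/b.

F_att = 1·(g−p) = 1·(-1,-13) = (-1.0000,-13.0000)
o1: d²=4 ≤ ρ²=27; F_rep = 19·(-2,0)/4² = (-2.3750,0.0000)
o2: d²=409 > ρ²=27 → inactive
F = F_att + ΣF_rep = (-3.3750,-13.0000)
Δp = p'−p = (-0.6750,-2.6000); α = Δx/Fx = (-27/40) / (-27/8) = 1/5
check: Δy/Fy = (-13/5) / (-13) = 1/5 ✓

α = 1/5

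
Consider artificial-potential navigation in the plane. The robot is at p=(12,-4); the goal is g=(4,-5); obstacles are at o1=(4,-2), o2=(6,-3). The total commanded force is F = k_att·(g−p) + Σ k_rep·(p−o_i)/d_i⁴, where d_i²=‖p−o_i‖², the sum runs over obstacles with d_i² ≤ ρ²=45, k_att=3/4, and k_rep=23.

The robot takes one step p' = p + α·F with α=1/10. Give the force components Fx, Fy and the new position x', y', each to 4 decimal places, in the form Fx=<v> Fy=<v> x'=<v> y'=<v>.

Fx=-5.8992 Fy=-0.7668 x'=11.4101 y'=-4.0767

F_att = 3/4·(g−p) = 3/4·(-8,-1) = (-6.0000,-0.7500)
o1: d²=68 > ρ²=45 → inactive
o2: d²=37 ≤ ρ²=45; F_rep = 23·(6,-1)/37² = (0.1008,-0.0168)
F = F_att + ΣF_rep = (-5.8992,-0.7668)
p' = p + 1/10·F = (11.4101,-4.0767)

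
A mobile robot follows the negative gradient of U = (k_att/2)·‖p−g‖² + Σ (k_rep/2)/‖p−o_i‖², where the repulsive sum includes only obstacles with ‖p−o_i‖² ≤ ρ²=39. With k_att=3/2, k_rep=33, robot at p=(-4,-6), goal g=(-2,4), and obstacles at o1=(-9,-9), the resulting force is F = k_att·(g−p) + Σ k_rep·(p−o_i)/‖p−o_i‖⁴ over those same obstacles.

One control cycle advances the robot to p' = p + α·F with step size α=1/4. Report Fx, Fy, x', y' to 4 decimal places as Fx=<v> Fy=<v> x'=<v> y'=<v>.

F_att = 3/2·(g−p) = 3/2·(2,10) = (3.0000,15.0000)
o1: d²=34 ≤ ρ²=39; F_rep = 33·(5,3)/34² = (0.1427,0.0856)
F = F_att + ΣF_rep = (3.1427,15.0856)
p' = p + 1/4·F = (-3.2143,-2.2286)

Fx=3.1427 Fy=15.0856 x'=-3.2143 y'=-2.2286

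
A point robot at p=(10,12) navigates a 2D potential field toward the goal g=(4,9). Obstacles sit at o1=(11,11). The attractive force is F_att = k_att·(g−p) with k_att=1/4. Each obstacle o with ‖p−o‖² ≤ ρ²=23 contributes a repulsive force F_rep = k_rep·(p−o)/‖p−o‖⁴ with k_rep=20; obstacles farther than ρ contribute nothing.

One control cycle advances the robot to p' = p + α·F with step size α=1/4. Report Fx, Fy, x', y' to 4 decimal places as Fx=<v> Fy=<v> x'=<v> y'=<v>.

F_att = 1/4·(g−p) = 1/4·(-6,-3) = (-1.5000,-0.7500)
o1: d²=2 ≤ ρ²=23; F_rep = 20·(-1,1)/2² = (-5.0000,5.0000)
F = F_att + ΣF_rep = (-6.5000,4.2500)
p' = p + 1/4·F = (8.3750,13.0625)

Fx=-6.5000 Fy=4.2500 x'=8.3750 y'=13.0625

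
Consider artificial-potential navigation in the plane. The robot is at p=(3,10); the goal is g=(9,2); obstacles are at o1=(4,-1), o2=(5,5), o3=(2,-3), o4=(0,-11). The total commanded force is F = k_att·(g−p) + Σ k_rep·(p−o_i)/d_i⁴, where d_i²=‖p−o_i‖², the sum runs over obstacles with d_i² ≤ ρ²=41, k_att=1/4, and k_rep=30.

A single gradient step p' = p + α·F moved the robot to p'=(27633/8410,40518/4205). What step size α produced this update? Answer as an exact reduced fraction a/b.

F_att = 1/4·(g−p) = 1/4·(6,-8) = (1.5000,-2.0000)
o1: d²=122 > ρ²=41 → inactive
o2: d²=29 ≤ ρ²=41; F_rep = 30·(-2,5)/29² = (-0.0713,0.1784)
o3: d²=170 > ρ²=41 → inactive
o4: d²=450 > ρ²=41 → inactive
F = F_att + ΣF_rep = (1.4287,-1.8216)
Δp = p'−p = (0.2857,-0.3643); α = Δx/Fx = (2403/8410) / (2403/1682) = 1/5
check: Δy/Fy = (-1532/4205) / (-1532/841) = 1/5 ✓

α = 1/5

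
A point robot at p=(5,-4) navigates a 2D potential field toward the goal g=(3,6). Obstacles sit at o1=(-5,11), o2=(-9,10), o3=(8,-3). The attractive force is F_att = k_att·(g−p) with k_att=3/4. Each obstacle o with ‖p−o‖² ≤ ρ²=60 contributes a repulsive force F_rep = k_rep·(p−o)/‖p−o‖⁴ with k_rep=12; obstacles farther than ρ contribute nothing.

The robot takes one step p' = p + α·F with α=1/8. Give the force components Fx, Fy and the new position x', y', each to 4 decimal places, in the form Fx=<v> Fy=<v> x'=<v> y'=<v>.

Fx=-1.8600 Fy=7.3800 x'=4.7675 y'=-3.0775

F_att = 3/4·(g−p) = 3/4·(-2,10) = (-1.5000,7.5000)
o1: d²=325 > ρ²=60 → inactive
o2: d²=392 > ρ²=60 → inactive
o3: d²=10 ≤ ρ²=60; F_rep = 12·(-3,-1)/10² = (-0.3600,-0.1200)
F = F_att + ΣF_rep = (-1.8600,7.3800)
p' = p + 1/8·F = (4.7675,-3.0775)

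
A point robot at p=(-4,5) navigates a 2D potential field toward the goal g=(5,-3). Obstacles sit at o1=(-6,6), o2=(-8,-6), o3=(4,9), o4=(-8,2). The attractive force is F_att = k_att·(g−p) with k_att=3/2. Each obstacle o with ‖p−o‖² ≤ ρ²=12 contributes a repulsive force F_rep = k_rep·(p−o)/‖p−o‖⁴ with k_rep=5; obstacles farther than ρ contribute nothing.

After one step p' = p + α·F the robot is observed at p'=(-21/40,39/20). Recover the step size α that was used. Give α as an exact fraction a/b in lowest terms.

F_att = 3/2·(g−p) = 3/2·(9,-8) = (13.5000,-12.0000)
o1: d²=5 ≤ ρ²=12; F_rep = 5·(2,-1)/5² = (0.4000,-0.2000)
o2: d²=137 > ρ²=12 → inactive
o3: d²=80 > ρ²=12 → inactive
o4: d²=25 > ρ²=12 → inactive
F = F_att + ΣF_rep = (13.9000,-12.2000)
Δp = p'−p = (3.4750,-3.0500); α = Δx/Fx = (139/40) / (139/10) = 1/4
check: Δy/Fy = (-61/20) / (-61/5) = 1/4 ✓

α = 1/4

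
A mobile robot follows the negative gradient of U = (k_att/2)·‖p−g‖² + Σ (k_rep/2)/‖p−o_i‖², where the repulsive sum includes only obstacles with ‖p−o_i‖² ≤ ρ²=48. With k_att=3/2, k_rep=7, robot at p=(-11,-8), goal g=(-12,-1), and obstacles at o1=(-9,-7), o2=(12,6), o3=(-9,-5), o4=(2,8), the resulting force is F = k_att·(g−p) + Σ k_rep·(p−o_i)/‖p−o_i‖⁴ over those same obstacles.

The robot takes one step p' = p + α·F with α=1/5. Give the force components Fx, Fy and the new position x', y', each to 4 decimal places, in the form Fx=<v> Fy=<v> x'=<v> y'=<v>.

Fx=-2.1428 Fy=10.0957 x'=-11.4286 y'=-5.9809

F_att = 3/2·(g−p) = 3/2·(-1,7) = (-1.5000,10.5000)
o1: d²=5 ≤ ρ²=48; F_rep = 7·(-2,-1)/5² = (-0.5600,-0.2800)
o2: d²=725 > ρ²=48 → inactive
o3: d²=13 ≤ ρ²=48; F_rep = 7·(-2,-3)/13² = (-0.0828,-0.1243)
o4: d²=425 > ρ²=48 → inactive
F = F_att + ΣF_rep = (-2.1428,10.0957)
p' = p + 1/5·F = (-11.4286,-5.9809)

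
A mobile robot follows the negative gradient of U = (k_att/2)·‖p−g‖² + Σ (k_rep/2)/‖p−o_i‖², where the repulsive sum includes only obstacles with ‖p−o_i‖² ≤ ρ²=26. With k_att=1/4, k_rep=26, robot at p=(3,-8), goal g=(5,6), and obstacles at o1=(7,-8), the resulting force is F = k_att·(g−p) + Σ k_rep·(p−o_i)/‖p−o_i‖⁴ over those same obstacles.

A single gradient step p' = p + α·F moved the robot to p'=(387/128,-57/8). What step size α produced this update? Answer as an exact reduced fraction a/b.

F_att = 1/4·(g−p) = 1/4·(2,14) = (0.5000,3.5000)
o1: d²=16 ≤ ρ²=26; F_rep = 26·(-4,0)/16² = (-0.4062,0.0000)
F = F_att + ΣF_rep = (0.0938,3.5000)
Δp = p'−p = (0.0234,0.8750); α = Δx/Fx = (3/128) / (3/32) = 1/4
check: Δy/Fy = (7/8) / (7/2) = 1/4 ✓

α = 1/4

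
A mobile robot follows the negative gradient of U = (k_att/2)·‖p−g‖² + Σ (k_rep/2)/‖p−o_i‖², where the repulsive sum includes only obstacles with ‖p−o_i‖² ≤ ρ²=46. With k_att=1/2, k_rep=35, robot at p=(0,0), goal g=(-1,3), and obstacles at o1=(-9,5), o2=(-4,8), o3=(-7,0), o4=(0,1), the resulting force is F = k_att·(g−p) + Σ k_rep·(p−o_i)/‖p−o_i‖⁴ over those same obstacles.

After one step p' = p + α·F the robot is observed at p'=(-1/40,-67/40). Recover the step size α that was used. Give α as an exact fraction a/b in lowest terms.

F_att = 1/2·(g−p) = 1/2·(-1,3) = (-0.5000,1.5000)
o1: d²=106 > ρ²=46 → inactive
o2: d²=80 > ρ²=46 → inactive
o3: d²=49 > ρ²=46 → inactive
o4: d²=1 ≤ ρ²=46; F_rep = 35·(0,-1)/1² = (0.0000,-35.0000)
F = F_att + ΣF_rep = (-0.5000,-33.5000)
Δp = p'−p = (-0.0250,-1.6750); α = Δx/Fx = (-1/40) / (-1/2) = 1/20
check: Δy/Fy = (-67/40) / (-67/2) = 1/20 ✓

α = 1/20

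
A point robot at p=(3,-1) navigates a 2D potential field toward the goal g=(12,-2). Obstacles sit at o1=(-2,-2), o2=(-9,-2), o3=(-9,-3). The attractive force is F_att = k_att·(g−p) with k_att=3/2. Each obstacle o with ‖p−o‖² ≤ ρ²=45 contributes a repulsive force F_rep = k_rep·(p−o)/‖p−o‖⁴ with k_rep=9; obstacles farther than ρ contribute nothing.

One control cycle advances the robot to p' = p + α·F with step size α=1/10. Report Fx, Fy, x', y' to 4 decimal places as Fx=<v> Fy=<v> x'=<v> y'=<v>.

Fx=13.5666 Fy=-1.4867 x'=4.3567 y'=-1.1487

F_att = 3/2·(g−p) = 3/2·(9,-1) = (13.5000,-1.5000)
o1: d²=26 ≤ ρ²=45; F_rep = 9·(5,1)/26² = (0.0666,0.0133)
o2: d²=145 > ρ²=45 → inactive
o3: d²=148 > ρ²=45 → inactive
F = F_att + ΣF_rep = (13.5666,-1.4867)
p' = p + 1/10·F = (4.3567,-1.1487)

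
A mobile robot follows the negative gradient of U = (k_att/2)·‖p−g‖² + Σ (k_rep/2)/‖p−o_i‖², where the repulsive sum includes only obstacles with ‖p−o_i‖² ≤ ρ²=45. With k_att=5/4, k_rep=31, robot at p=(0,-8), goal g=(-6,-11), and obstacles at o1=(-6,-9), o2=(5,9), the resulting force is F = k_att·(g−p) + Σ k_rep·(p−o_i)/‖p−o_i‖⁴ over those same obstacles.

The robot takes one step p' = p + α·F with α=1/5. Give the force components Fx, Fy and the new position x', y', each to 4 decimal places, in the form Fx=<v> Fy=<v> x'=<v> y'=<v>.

F_att = 5/4·(g−p) = 5/4·(-6,-3) = (-7.5000,-3.7500)
o1: d²=37 ≤ ρ²=45; F_rep = 31·(6,1)/37² = (0.1359,0.0226)
o2: d²=314 > ρ²=45 → inactive
F = F_att + ΣF_rep = (-7.3641,-3.7274)
p' = p + 1/5·F = (-1.4728,-8.7455)

Fx=-7.3641 Fy=-3.7274 x'=-1.4728 y'=-8.7455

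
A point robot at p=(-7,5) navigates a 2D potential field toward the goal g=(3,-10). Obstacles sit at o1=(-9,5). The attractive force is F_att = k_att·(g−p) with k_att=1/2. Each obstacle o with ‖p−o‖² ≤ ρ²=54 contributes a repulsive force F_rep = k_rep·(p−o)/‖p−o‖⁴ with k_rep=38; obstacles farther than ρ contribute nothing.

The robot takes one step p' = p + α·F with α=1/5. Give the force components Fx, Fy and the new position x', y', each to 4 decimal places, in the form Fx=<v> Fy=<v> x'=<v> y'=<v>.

Fx=9.7500 Fy=-7.5000 x'=-5.0500 y'=3.5000

F_att = 1/2·(g−p) = 1/2·(10,-15) = (5.0000,-7.5000)
o1: d²=4 ≤ ρ²=54; F_rep = 38·(2,0)/4² = (4.7500,0.0000)
F = F_att + ΣF_rep = (9.7500,-7.5000)
p' = p + 1/5·F = (-5.0500,3.5000)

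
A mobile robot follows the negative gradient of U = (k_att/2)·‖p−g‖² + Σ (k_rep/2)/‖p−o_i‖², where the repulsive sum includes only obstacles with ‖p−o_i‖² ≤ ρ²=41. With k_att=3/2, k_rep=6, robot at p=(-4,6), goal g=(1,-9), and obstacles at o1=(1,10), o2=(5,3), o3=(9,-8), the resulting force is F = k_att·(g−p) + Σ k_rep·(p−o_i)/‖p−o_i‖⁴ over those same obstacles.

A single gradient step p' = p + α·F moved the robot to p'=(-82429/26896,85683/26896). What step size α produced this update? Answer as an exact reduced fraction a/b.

α = 1/8

F_att = 3/2·(g−p) = 3/2·(5,-15) = (7.5000,-22.5000)
o1: d²=41 ≤ ρ²=41; F_rep = 6·(-5,-4)/41² = (-0.0178,-0.0143)
o2: d²=90 > ρ²=41 → inactive
o3: d²=365 > ρ²=41 → inactive
F = F_att + ΣF_rep = (7.4822,-22.5143)
Δp = p'−p = (0.9353,-2.8143); α = Δx/Fx = (25155/26896) / (25155/3362) = 1/8
check: Δy/Fy = (-75693/26896) / (-75693/3362) = 1/8 ✓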